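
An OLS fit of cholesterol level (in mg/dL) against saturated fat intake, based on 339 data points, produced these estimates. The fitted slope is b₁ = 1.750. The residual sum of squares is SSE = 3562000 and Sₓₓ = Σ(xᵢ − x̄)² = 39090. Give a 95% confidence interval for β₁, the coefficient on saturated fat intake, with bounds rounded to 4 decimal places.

(0.7272, 2.7728)

MSE = SSE/(n − 2) = 3562000/337 = 10569.7.
SE(b₁) = √(MSE/Sₓₓ) = √(10569.7/39090) = 0.519995.
df = n − 2 = 337.
t* = t_{0.025, 337} = 1.967028.
Margin = t* × SE = 1.967028 × 0.519995 = 1.022845.
CI: 1.750 ± 1.022845 → (0.7272, 2.7728).
With 95% confidence, each one-unit increase in saturated fat intake is associated with a change of between 0.7272 and 2.7728 mg/dL in cholesterol level.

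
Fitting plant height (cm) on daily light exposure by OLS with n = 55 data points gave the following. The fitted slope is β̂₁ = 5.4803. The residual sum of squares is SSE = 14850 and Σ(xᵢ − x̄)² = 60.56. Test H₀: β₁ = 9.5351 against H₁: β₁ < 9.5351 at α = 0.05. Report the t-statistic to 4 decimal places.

MSE = SSE/(n − 2) = 14850/53 = 280.189.
SE(β̂₁) = √(MSE/Sₓₓ) = √(280.189/60.56) = 2.15096.
t = (5.4803 − 9.5351) / 2.15096 = -1.8851.
df = n − 2 = 53.
One-sided p ≈ 0.0325, which is < 0.05, so reject H₀.
There is evidence that the true slope on daily light exposure is below 9.5351 cm per unit.

t = -1.8851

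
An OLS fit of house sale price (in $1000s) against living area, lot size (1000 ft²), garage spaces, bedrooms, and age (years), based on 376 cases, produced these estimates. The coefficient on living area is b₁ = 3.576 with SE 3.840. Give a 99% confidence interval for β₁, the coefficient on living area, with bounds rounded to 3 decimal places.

(-6.366, 13.518)

df = n − k − 1 = 376 − 5 − 1 = 370.
t* = t_{0.005, 370} = 2.589182.
Margin = t* × SE = 2.589182 × 3.840 = 9.94246.
CI: 3.576 ± 9.94246 → (-6.366, 13.518).
With 99% confidence, each one-unit increase in living area is associated with a change of between -6.366 and 13.518 $1000s in house sale price, holding the other predictors fixed.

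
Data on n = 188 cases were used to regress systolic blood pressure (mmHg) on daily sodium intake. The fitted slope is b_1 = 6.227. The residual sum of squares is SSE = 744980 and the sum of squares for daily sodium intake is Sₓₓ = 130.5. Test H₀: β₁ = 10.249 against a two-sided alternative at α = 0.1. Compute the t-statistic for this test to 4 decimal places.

t = -0.7260

MSE = SSE/(n − 2) = 744980/186 = 4005.27.
SE(b_1) = √(MSE/Sₓₓ) = √(4005.27/130.5) = 5.54001.
t = (6.227 − 10.249) / 5.54001 = -0.7260.
df = n − 2 = 186.
Two-sided p ≈ 0.4688, which is ≥ 0.1, so fail to reject H₀.
The data are consistent with a true slope of 10.249 mmHg per unit of daily sodium intake.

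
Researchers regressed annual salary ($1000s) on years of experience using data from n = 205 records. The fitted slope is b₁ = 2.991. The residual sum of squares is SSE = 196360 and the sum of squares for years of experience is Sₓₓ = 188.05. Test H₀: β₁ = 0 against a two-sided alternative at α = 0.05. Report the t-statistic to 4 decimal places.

MSE = SSE/(n − 2) = 196360/203 = 967.291.
SE(b₁) = √(MSE/Sₓₓ) = √(967.291/188.05) = 2.26799.
t = 2.991 / 2.26799 = 1.3188.
df = n − 2 = 203.
Two-sided p ≈ 0.1887, which is ≥ 0.05, so fail to reject H₀.
The data do not give significant evidence of an association between years of experience and annual salary.

t = 1.3188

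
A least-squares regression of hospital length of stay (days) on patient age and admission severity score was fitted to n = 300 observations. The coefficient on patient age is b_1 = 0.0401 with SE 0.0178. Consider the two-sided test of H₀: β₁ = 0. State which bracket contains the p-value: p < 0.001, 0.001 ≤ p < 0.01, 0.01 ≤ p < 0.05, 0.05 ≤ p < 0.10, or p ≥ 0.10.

t = 0.0401 / 0.0178 = 2.253.
df = n − k − 1 = 300 − 2 − 1 = 297.
Two-sided p = 2·P(T_{297} > |t|) ≈ 0.0250.
So 0.01 ≤ p < 0.05.

0.01 ≤ p < 0.05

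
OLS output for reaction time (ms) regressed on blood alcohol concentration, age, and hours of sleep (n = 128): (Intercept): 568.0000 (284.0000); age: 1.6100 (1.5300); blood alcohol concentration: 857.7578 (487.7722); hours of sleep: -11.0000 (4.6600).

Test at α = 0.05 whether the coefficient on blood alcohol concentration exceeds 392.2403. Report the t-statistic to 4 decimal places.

Read off: b = 857.7578, SE = 487.7722 for blood alcohol concentration.
H₀: β₁ = 392.2403 vs H₁: β₁ > 392.2403.
t = (857.7578 − 392.2403) / 487.7722 = 0.9544.
df = n − k − 1 = 128 − 3 − 1 = 124.
One-sided p ≈ 0.1709, which is ≥ 0.05, so fail to reject H₀.
The data do not give significant evidence that the true slope on blood alcohol concentration exceeds 392.2403 ms per unit, holding the other predictors fixed.

t = 0.9544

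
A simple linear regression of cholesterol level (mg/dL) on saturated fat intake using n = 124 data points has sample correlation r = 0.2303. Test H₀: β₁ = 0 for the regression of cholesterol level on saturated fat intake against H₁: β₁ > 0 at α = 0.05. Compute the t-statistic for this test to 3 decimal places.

t = 2.614

t = r·√(n − 2)/√(1 − r²) = 0.2303·√122/√0.946962 = 2.614.
df = n − 2 = 122.
One-sided p ≈ 0.0050, which is < 0.05, so reject H₀.
There is evidence of a linear association between saturated fat intake and cholesterol level.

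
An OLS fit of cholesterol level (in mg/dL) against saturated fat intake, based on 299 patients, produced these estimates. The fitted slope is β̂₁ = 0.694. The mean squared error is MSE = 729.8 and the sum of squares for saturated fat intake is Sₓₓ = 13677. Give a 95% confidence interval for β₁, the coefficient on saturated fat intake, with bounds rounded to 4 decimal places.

SE(β̂₁) = √(MSE/Sₓₓ) = √(729.8/13677) = 0.230997.
df = n − 2 = 297.
t* = t_{0.025, 297} = 1.967984.
Margin = t* × SE = 1.967984 × 0.230997 = 0.454598.
CI: 0.694 ± 0.454598 → (0.2394, 1.1486).
With 95% confidence, each one-unit increase in saturated fat intake is associated with a change of between 0.2394 and 1.1486 mg/dL in cholesterol level.

(0.2394, 1.1486)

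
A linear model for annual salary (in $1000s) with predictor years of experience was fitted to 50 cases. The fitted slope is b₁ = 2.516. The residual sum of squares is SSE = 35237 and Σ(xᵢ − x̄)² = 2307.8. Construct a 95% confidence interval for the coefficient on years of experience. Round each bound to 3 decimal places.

MSE = SSE/(n − 2) = 35237/48 = 734.104.
SE(b₁) = √(MSE/Sₓₓ) = √(734.104/2307.8) = 0.564001.
df = n − 2 = 48.
t* = t_{0.025, 48} = 2.010635.
Margin = t* × SE = 2.010635 × 0.564001 = 1.13400.
CI: 2.516 ± 1.13400 → (1.382, 3.650).
With 95% confidence, each one-unit increase in years of experience is associated with a change of between 1.382 and 3.650 $1000s in annual salary.

(1.382, 3.650)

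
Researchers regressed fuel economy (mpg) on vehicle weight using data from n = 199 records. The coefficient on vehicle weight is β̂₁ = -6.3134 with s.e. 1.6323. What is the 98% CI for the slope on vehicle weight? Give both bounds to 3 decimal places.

(-10.142, -2.485)

df = n − 2 = 199 − 2 = 197.
t* = t_{0.01, 197} = 2.345425.
Margin = t* × SE = 2.345425 × 1.6323 = 3.82844.
CI: -6.3134 ± 3.82844 → (-10.142, -2.485).
With 98% confidence, each one-unit increase in vehicle weight is associated with a change of between -10.142 and -2.485 mpg in fuel economy.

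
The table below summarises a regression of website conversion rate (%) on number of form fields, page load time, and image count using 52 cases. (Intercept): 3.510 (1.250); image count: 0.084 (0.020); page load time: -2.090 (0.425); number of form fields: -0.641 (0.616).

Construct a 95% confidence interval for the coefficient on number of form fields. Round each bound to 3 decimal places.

(-1.880, 0.598)

Read off: b = -0.641, SE = 0.616 for number of form fields.
df = n − k − 1 = 52 − 3 − 1 = 48.
t* = t_{0.025, 48} = 2.010635.
Margin = t* × SE = 2.010635 × 0.616 = 1.23855.
CI: -0.641 ± 1.23855 → (-1.880, 0.598).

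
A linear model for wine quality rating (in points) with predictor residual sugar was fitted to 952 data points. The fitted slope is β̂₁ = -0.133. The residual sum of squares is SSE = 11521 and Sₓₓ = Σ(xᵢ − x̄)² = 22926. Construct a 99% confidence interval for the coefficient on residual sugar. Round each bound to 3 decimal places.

MSE = SSE/(n − 2) = 11521/950 = 12.1274.
SE(β̂₁) = √(MSE/Sₓₓ) = √(12.1274/22926) = 0.0229995.
df = n − 2 = 950.
t* = t_{0.005, 950} = 2.581014.
Margin = t* × SE = 2.581014 × 0.0229995 = 0.05936.
CI: -0.133 ± 0.05936 → (-0.192, -0.074).
With 99% confidence, each one-unit increase in residual sugar is associated with a change of between -0.192 and -0.074 points in wine quality rating.

(-0.192, -0.074)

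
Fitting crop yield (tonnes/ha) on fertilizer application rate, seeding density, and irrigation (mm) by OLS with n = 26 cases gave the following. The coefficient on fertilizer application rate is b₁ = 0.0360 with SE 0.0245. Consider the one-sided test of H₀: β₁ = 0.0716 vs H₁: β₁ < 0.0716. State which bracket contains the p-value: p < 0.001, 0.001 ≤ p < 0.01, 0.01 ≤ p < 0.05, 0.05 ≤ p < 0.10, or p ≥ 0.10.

0.05 ≤ p < 0.10

t = (0.0360 − 0.0716) / 0.0245 = -1.453.
df = n − k − 1 = 26 − 3 − 1 = 22.
One-sided p = P(T_{22} < t) ≈ 0.0802.
So 0.05 ≤ p < 0.10.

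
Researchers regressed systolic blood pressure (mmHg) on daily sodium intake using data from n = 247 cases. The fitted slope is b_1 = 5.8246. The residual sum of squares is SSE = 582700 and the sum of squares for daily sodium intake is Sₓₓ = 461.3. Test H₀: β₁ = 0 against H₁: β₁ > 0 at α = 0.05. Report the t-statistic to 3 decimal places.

t = 2.565

MSE = SSE/(n − 2) = 582700/245 = 2378.37.
SE(b_1) = √(MSE/Sₓₓ) = √(2378.37/461.3) = 2.27064.
t = 5.8246 / 2.27064 = 2.565.
df = n − 2 = 245.
One-sided p ≈ 0.0055, which is < 0.05, so reject H₀.
There is evidence that the true slope on daily sodium intake is positive.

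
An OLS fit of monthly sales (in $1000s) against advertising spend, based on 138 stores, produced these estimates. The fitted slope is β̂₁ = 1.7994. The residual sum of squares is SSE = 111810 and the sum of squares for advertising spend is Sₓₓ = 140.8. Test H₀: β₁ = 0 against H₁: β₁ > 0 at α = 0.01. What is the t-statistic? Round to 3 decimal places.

MSE = SSE/(n − 2) = 111810/136 = 822.132.
SE(β̂₁) = √(MSE/Sₓₓ) = √(822.132/140.8) = 2.4164.
t = 1.7994 / 2.4164 = 0.745.
df = n − 2 = 136.
One-sided p ≈ 0.2289, which is ≥ 0.01, so fail to reject H₀.
The data do not give significant evidence that the true slope on advertising spend is positive.

t = 0.745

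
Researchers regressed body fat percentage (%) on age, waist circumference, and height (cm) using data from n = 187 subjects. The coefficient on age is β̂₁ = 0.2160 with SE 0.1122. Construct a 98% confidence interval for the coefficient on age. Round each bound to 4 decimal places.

(-0.0473, 0.4793)

df = n − k − 1 = 187 − 3 − 1 = 183.
t* = t_{0.01, 183} = 2.346897.
Margin = t* × SE = 2.346897 × 0.1122 = 0.263322.
CI: 0.2160 ± 0.263322 → (-0.0473, 0.4793).
With 98% confidence, each one-unit increase in age is associated with a change of between -0.0473 and 0.4793 % in body fat percentage, holding the other predictors fixed.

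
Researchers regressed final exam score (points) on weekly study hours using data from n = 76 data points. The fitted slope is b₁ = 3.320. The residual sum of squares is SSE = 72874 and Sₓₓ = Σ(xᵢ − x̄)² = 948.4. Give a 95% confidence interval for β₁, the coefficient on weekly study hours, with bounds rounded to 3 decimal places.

(1.290, 5.350)

MSE = SSE/(n − 2) = 72874/74 = 984.784.
SE(b₁) = √(MSE/Sₓₓ) = √(984.784/948.4) = 1.019.
df = n − 2 = 74.
t* = t_{0.025, 74} = 1.992543.
Margin = t* × SE = 1.992543 × 1.019 = 2.03040.
CI: 3.320 ± 2.03040 → (1.290, 5.350).
With 95% confidence, each one-unit increase in weekly study hours is associated with a change of between 1.290 and 5.350 points in final exam score.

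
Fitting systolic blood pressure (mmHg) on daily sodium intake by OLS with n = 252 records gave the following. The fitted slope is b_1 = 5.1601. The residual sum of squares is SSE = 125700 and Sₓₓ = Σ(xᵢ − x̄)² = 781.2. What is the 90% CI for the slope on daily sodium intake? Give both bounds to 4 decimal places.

(3.8356, 6.4846)

MSE = SSE/(n − 2) = 125700/250 = 502.8.
SE(b_1) = √(MSE/Sₓₓ) = √(502.8/781.2) = 0.802263.
df = n − 2 = 250.
t* = t_{0.05, 250} = 1.650971.
Margin = t* × SE = 1.650971 × 0.802263 = 1.324513.
CI: 5.1601 ± 1.324513 → (3.8356, 6.4846).
With 90% confidence, each one-unit increase in daily sodium intake is associated with a change of between 3.8356 and 6.4846 mmHg in systolic blood pressure.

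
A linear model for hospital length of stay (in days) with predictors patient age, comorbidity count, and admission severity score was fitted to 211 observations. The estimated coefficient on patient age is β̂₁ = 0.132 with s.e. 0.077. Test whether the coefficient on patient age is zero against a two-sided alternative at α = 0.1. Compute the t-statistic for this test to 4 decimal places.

t = 1.7143

H₀: β₁ = 0 vs H₁: β₁ ≠ 0.
t = (β̂₁ − β₁⁰)/SE = 0.132 / 0.077 = 1.7143.
df = n − k − 1 = 211 − 3 − 1 = 207.
Two-sided p ≈ 0.0880, which is < 0.1, so reject H₀.
There is evidence that patient age is associated with hospital length of stay, holding the other predictors fixed.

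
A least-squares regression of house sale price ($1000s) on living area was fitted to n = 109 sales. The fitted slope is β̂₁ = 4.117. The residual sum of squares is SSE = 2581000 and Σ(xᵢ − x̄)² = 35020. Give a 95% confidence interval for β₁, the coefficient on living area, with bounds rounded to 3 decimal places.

(2.472, 5.762)

MSE = SSE/(n − 2) = 2581000/107 = 24121.5.
SE(β̂₁) = √(MSE/Sₓₓ) = √(24121.5/35020) = 0.829935.
df = n − 2 = 107.
t* = t_{0.025, 107} = 1.982383.
Margin = t* × SE = 1.982383 × 0.829935 = 1.64525.
CI: 4.117 ± 1.64525 → (2.472, 5.762).
With 95% confidence, each one-unit increase in living area is associated with a change of between 2.472 and 5.762 $1000s in house sale price.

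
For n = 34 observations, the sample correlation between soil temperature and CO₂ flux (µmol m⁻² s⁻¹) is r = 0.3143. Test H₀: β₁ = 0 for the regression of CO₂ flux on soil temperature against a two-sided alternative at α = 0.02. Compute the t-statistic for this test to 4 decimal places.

t = r·√(n − 2)/√(1 − r²) = 0.3143·√32/√0.901216 = 1.8729.
df = n − 2 = 32.
Two-sided p ≈ 0.0702, which is ≥ 0.02, so fail to reject H₀.
The data do not give significant evidence of a linear association between soil temperature and CO₂ flux.

t = 1.8729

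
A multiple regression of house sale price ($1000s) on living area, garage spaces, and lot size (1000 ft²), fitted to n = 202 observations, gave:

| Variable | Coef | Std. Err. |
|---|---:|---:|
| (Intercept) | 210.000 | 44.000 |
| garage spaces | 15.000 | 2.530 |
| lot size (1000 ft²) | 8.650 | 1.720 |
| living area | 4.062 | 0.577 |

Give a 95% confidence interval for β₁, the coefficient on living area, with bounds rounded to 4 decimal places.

Read off: b = 4.062, SE = 0.577 for living area.
df = n − k − 1 = 202 − 3 − 1 = 198.
t* = t_{0.025, 198} = 1.972017.
Margin = t* × SE = 1.972017 × 0.577 = 1.137854.
CI: 4.062 ± 1.137854 → (2.9241, 5.1999).

(2.9241, 5.1999)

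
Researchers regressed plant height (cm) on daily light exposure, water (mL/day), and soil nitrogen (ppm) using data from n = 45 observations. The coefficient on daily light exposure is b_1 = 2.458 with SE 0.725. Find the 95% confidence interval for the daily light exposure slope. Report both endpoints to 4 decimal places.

df = n − k − 1 = 45 − 3 − 1 = 41.
t* = t_{0.025, 41} = 2.019541.
Margin = t* × SE = 2.019541 × 0.725 = 1.464167.
CI: 2.458 ± 1.464167 → (0.9938, 3.9222).
With 95% confidence, each one-unit increase in daily light exposure is associated with a change of between 0.9938 and 3.9222 cm in plant height, holding the other predictors fixed.

(0.9938, 3.9222)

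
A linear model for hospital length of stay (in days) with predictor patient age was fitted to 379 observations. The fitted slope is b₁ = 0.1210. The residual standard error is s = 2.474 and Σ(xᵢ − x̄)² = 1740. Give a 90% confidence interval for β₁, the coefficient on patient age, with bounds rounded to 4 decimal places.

(0.0232, 0.2188)

SE(b₁) = s/√Sₓₓ = 2.474/√1740 = 0.0593096.
df = n − 2 = 377.
t* = t_{0.05, 377} = 1.648905.
Margin = t* × SE = 1.648905 × 0.0593096 = 0.097796.
CI: 0.1210 ± 0.097796 → (0.0232, 0.2188).
With 90% confidence, each one-unit increase in patient age is associated with a change of between 0.0232 and 0.2188 days in hospital length of stay.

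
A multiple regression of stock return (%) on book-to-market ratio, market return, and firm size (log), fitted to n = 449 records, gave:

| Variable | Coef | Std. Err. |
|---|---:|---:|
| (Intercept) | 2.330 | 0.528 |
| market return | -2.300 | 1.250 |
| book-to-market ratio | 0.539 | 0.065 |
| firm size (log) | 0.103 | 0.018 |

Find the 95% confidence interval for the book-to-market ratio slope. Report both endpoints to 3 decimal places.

(0.411, 0.667)

Read off: b = 0.539, SE = 0.065 for book-to-market ratio.
df = n − k − 1 = 449 − 3 − 1 = 445.
t* = t_{0.025, 445} = 1.965309.
Margin = t* × SE = 1.965309 × 0.065 = 0.12775.
CI: 0.539 ± 0.12775 → (0.411, 0.667).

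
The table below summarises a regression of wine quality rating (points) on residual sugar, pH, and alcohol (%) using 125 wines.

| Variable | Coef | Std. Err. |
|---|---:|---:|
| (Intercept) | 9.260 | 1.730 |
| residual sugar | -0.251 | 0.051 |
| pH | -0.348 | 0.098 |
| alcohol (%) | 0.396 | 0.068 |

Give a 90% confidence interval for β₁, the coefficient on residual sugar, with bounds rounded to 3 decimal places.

Read off: b = -0.251, SE = 0.051 for residual sugar.
df = n − k − 1 = 125 − 3 − 1 = 121.
t* = t_{0.05, 121} = 1.657544.
Margin = t* × SE = 1.657544 × 0.051 = 0.08453.
CI: -0.251 ± 0.08453 → (-0.336, -0.166).

(-0.336, -0.166)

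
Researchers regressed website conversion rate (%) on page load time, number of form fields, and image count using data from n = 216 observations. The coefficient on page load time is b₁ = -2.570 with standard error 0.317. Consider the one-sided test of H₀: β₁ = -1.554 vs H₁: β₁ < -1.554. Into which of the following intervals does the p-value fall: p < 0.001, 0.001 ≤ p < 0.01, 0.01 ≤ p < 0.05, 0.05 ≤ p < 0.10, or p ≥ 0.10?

p < 0.001

t = (-2.570 − (-1.554)) / 0.317 = -3.205.
df = n − k − 1 = 216 − 3 − 1 = 212.
One-sided p = P(T_{212} < t) ≈ 0.0008.
So p < 0.001.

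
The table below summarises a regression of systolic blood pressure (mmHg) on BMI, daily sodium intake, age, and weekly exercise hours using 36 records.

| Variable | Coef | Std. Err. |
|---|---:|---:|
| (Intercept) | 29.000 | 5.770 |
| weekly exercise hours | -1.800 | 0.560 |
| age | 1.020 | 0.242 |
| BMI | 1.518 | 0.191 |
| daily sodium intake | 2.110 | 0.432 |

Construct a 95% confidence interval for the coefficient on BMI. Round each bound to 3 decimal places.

Read off: b = 1.518, SE = 0.191 for BMI.
df = n − k − 1 = 36 − 4 − 1 = 31.
t* = t_{0.025, 31} = 2.039513.
Margin = t* × SE = 2.039513 × 0.191 = 0.38955.
CI: 1.518 ± 0.38955 → (1.128, 1.908).

(1.128, 1.908)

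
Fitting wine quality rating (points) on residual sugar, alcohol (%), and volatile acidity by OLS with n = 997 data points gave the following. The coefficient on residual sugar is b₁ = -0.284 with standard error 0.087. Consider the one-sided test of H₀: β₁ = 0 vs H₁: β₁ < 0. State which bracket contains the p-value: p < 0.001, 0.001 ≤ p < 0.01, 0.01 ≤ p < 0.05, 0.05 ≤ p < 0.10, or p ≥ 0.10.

p < 0.001

t = -0.284 / 0.087 = -3.264.
df = n − k − 1 = 997 − 3 − 1 = 993.
One-sided p = P(T_{993} < t) ≈ 0.0006.
So p < 0.001.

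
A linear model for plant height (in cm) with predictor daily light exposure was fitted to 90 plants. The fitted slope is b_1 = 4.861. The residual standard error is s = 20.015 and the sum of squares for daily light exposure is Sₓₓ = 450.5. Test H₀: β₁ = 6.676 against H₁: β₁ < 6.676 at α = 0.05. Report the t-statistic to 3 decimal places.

t = -1.925

SE(b_1) = s/√Sₓₓ = 20.015/√450.5 = 0.942992.
t = (4.861 − 6.676) / 0.942992 = -1.925.
df = n − 2 = 88.
One-sided p ≈ 0.0287, which is < 0.05, so reject H₀.
There is evidence that the true slope on daily light exposure is below 6.676 cm per unit.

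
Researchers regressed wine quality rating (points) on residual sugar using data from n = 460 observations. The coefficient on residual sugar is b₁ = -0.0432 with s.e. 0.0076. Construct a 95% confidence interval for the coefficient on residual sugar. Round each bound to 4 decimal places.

(-0.0581, -0.0283)

df = n − 2 = 460 − 2 = 458.
t* = t_{0.025, 458} = 1.965157.
Margin = t* × SE = 1.965157 × 0.0076 = 0.014935.
CI: -0.0432 ± 0.014935 → (-0.0581, -0.0283).
With 95% confidence, each one-unit increase in residual sugar is associated with a change of between -0.0581 and -0.0283 points in wine quality rating.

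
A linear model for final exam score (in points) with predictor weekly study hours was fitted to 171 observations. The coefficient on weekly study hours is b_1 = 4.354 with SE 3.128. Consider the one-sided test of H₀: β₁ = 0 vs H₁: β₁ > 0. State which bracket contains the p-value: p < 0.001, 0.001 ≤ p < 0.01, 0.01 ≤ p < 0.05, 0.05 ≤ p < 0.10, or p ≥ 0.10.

t = 4.354 / 3.128 = 1.392.
df = n − 2 = 171 − 2 = 169.
One-sided p = P(T_{169} > t) ≈ 0.0829.
So 0.05 ≤ p < 0.10.

0.05 ≤ p < 0.10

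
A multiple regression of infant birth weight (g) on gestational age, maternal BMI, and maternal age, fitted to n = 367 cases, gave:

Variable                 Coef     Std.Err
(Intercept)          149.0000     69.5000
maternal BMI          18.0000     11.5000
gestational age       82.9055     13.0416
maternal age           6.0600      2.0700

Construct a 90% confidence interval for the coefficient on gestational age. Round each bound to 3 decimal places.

Read off: b = 82.9055, SE = 13.0416 for gestational age.
df = n − k − 1 = 367 − 3 − 1 = 363.
t* = t_{0.05, 363} = 1.649062.
Margin = t* × SE = 1.649062 × 13.0416 = 21.50641.
CI: 82.9055 ± 21.50641 → (61.399, 104.412).

(61.399, 104.412)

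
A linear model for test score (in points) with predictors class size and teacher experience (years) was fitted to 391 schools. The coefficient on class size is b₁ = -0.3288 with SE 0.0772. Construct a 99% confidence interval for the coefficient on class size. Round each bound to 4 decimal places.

df = n − k − 1 = 391 − 2 − 1 = 388.
t* = t_{0.005, 388} = 2.58856.
Margin = t* × SE = 2.58856 × 0.0772 = 0.199837.
CI: -0.3288 ± 0.199837 → (-0.5286, -0.1290).
With 99% confidence, each one-unit increase in class size is associated with a change of between -0.5286 and -0.1290 points in test score, holding the other predictors fixed.

(-0.5286, -0.1290)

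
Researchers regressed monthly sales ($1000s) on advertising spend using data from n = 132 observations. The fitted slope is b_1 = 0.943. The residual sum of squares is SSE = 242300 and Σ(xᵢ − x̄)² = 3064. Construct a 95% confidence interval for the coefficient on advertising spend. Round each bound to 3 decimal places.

MSE = SSE/(n − 2) = 242300/130 = 1863.85.
SE(b_1) = √(MSE/Sₓₓ) = √(1863.85/3064) = 0.779939.
df = n − 2 = 130.
t* = t_{0.025, 130} = 1.97838.
Margin = t* × SE = 1.97838 × 0.779939 = 1.54302.
CI: 0.943 ± 1.54302 → (-0.600, 2.486).
With 95% confidence, each one-unit increase in advertising spend is associated with a change of between -0.600 and 2.486 $1000s in monthly sales.

(-0.600, 2.486)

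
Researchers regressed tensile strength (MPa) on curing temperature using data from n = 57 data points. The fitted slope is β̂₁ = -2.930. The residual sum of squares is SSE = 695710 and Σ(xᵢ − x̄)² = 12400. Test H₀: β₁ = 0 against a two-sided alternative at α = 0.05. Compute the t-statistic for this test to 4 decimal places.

t = -2.9010

MSE = SSE/(n − 2) = 695710/55 = 12649.3.
SE(β̂₁) = √(MSE/Sₓₓ) = √(12649.3/12400) = 1.01.
t = -2.930 / 1.01 = -2.9010.
df = n − 2 = 55.
Two-sided p ≈ 0.0053, which is < 0.05, so reject H₀.
There is evidence that curing temperature is associated with tensile strength.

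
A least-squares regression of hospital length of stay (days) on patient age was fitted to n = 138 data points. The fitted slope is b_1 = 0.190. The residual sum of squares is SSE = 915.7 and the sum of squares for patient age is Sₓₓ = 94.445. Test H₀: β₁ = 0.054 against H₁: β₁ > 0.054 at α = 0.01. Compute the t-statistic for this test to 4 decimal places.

MSE = SSE/(n − 2) = 915.7/136 = 6.73309.
SE(b_1) = √(MSE/Sₓₓ) = √(6.73309/94.445) = 0.267004.
t = (0.190 − 0.054) / 0.267004 = 0.5094.
df = n − 2 = 136.
One-sided p ≈ 0.3057, which is ≥ 0.01, so fail to reject H₀.
The data do not give significant evidence that the true slope on patient age exceeds 0.054 days per unit.

t = 0.5094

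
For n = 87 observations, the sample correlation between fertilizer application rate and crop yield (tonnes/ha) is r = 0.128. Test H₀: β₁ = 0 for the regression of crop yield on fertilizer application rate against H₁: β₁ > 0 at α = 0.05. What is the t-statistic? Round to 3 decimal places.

t = r·√(n − 2)/√(1 − r²) = 0.128·√85/√0.983616 = 1.190.
df = n − 2 = 85.
One-sided p ≈ 0.1187, which is ≥ 0.05, so fail to reject H₀.
The data do not give significant evidence of a linear association between fertilizer application rate and crop yield.

t = 1.190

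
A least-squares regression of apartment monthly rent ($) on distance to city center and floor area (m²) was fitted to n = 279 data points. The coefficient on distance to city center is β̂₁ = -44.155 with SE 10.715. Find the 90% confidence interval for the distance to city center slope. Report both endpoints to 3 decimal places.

df = n − k − 1 = 279 − 2 − 1 = 276.
t* = t_{0.05, 276} = 1.650393.
Margin = t* × SE = 1.650393 × 10.715 = 17.68396.
CI: -44.155 ± 17.68396 → (-61.839, -26.471).
With 90% confidence, each one-unit increase in distance to city center is associated with a change of between -61.839 and -26.471 $ in apartment monthly rent, holding the other predictors fixed.

(-61.839, -26.471)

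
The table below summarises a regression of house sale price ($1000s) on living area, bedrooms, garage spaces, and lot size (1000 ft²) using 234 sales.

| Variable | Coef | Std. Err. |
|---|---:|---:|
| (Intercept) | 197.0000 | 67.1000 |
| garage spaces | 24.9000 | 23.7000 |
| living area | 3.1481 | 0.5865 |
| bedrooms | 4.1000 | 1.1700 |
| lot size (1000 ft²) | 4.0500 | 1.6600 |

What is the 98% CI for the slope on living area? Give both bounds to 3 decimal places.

(1.774, 4.522)

Read off: b = 3.1481, SE = 0.5865 for living area.
df = n − k − 1 = 234 − 4 − 1 = 229.
t* = t_{0.01, 229} = 2.342742.
Margin = t* × SE = 2.342742 × 0.5865 = 1.37402.
CI: 3.1481 ± 1.37402 → (1.774, 4.522).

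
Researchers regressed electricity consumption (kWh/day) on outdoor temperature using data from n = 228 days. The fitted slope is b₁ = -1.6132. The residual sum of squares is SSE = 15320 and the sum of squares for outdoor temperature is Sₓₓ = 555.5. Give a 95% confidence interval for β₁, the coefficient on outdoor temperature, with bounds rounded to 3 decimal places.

(-2.302, -0.925)

MSE = SSE/(n − 2) = 15320/226 = 67.7876.
SE(b₁) = √(MSE/Sₓₓ) = √(67.7876/555.5) = 0.349328.
df = n − 2 = 226.
t* = t_{0.025, 226} = 1.970516.
Margin = t* × SE = 1.970516 × 0.349328 = 0.68836.
CI: -1.6132 ± 0.68836 → (-2.302, -0.925).
With 95% confidence, each one-unit increase in outdoor temperature is associated with a change of between -2.302 and -0.925 kWh/day in electricity consumption.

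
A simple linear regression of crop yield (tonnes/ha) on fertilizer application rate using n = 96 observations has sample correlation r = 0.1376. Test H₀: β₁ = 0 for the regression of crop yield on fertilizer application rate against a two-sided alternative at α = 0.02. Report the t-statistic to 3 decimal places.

t = r·√(n − 2)/√(1 − r²) = 0.1376·√94/√0.981066 = 1.347.
df = n − 2 = 94.
Two-sided p ≈ 0.1813, which is ≥ 0.02, so fail to reject H₀.
The data do not give significant evidence of a linear association between fertilizer application rate and crop yield.

t = 1.347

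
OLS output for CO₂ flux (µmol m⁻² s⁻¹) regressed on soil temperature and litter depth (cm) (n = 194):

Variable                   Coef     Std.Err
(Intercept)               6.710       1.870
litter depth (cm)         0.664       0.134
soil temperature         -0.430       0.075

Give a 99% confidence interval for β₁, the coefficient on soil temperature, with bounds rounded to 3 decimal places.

Read off: b = -0.430, SE = 0.075 for soil temperature.
df = n − k − 1 = 194 − 2 − 1 = 191.
t* = t_{0.005, 191} = 2.601814.
Margin = t* × SE = 2.601814 × 0.075 = 0.19514.
CI: -0.430 ± 0.19514 → (-0.625, -0.235).

(-0.625, -0.235)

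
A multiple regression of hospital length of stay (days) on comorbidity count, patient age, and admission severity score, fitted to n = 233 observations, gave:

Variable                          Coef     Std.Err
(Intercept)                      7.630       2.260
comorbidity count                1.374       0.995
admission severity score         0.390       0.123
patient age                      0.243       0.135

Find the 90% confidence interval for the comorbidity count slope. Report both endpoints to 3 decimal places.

(-0.269, 3.017)

Read off: b = 1.374, SE = 0.995 for comorbidity count.
df = n − k − 1 = 233 − 3 − 1 = 229.
t* = t_{0.05, 229} = 1.651535.
Margin = t* × SE = 1.651535 × 0.995 = 1.64328.
CI: 1.374 ± 1.64328 → (-0.269, 3.017).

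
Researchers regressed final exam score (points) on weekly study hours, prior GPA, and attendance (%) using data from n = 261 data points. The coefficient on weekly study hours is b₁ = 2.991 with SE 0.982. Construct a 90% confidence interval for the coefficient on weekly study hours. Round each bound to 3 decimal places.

(1.370, 4.612)

df = n − k − 1 = 261 − 3 − 1 = 257.
t* = t_{0.05, 257} = 1.650804.
Margin = t* × SE = 1.650804 × 0.982 = 1.62109.
CI: 2.991 ± 1.62109 → (1.370, 4.612).
With 90% confidence, each one-unit increase in weekly study hours is associated with a change of between 1.370 and 4.612 points in final exam score, holding the other predictors fixed.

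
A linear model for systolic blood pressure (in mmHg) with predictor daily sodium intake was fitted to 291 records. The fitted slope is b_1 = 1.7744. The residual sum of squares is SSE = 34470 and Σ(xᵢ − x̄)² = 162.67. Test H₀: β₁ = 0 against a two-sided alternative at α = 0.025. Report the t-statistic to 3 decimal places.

t = 2.072

MSE = SSE/(n − 2) = 34470/289 = 119.273.
SE(b_1) = √(MSE/Sₓₓ) = √(119.273/162.67) = 0.856284.
t = 1.7744 / 0.856284 = 2.072.
df = n − 2 = 289.
Two-sided p ≈ 0.0391, which is ≥ 0.025, so fail to reject H₀.
The data do not give significant evidence of an association between daily sodium intake and systolic blood pressure.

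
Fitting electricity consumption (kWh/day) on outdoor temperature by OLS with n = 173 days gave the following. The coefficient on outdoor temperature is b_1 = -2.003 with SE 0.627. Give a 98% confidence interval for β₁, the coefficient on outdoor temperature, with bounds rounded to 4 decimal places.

df = n − 2 = 173 − 2 = 171.
t* = t_{0.01, 171} = 2.348352.
Margin = t* × SE = 2.348352 × 0.627 = 1.472417.
CI: -2.003 ± 1.472417 → (-3.4754, -0.5306).
With 98% confidence, each one-unit increase in outdoor temperature is associated with a change of between -3.4754 and -0.5306 kWh/day in electricity consumption.

(-3.4754, -0.5306)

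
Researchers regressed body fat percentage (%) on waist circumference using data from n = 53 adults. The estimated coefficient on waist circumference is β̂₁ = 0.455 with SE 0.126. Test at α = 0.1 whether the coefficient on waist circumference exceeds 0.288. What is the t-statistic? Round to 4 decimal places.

H₀: β₁ = 0.288 vs H₁: β₁ > 0.288.
t = (β̂₁ − β₁⁰)/SE = (0.455 − 0.288) / 0.126 = 1.3254.
df = n − 2 = 53 − 2 = 51.
One-sided p ≈ 0.0955, which is < 0.1, so reject H₀.
There is evidence that the true slope on waist circumference exceeds 0.288 % per unit.

t = 1.3254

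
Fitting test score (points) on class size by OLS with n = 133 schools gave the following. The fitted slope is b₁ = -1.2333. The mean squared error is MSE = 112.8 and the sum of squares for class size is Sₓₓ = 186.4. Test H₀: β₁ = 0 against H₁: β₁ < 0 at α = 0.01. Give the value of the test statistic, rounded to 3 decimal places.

SE(b₁) = √(MSE/Sₓₓ) = √(112.8/186.4) = 0.777914.
t = -1.2333 / 0.777914 = -1.585.
df = n − 2 = 131.
One-sided p ≈ 0.0576, which is ≥ 0.01, so fail to reject H₀.
The data do not give significant evidence that the true slope on class size is negative.

t = -1.585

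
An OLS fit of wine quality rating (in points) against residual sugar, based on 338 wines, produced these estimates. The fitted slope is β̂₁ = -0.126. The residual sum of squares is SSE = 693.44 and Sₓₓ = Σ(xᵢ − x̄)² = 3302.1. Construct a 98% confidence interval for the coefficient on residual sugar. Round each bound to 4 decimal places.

(-0.1844, -0.0676)

MSE = SSE/(n − 2) = 693.44/336 = 2.06381.
SE(β̂₁) = √(MSE/Sₓₓ) = √(2.06381/3302.1) = 0.025.
df = n − 2 = 336.
t* = t_{0.01, 336} = 2.337497.
Margin = t* × SE = 2.337497 × 0.025 = 0.058437.
CI: -0.126 ± 0.058437 → (-0.1844, -0.0676).
With 98% confidence, each one-unit increase in residual sugar is associated with a change of between -0.1844 and -0.0676 points in wine quality rating.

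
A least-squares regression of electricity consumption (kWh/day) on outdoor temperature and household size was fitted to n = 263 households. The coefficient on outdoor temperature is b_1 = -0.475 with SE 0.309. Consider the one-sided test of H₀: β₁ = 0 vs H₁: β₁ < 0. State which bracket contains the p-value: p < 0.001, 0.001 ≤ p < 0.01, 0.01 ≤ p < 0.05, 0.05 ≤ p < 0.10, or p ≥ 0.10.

0.05 ≤ p < 0.10

t = -0.475 / 0.309 = -1.537.
df = n − k − 1 = 263 − 2 − 1 = 260.
One-sided p = P(T_{260} < t) ≈ 0.0627.
So 0.05 ≤ p < 0.10.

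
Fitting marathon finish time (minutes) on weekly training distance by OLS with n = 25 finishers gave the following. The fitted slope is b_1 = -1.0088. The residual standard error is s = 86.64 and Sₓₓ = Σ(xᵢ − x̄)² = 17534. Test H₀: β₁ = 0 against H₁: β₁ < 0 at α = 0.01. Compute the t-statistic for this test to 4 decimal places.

t = -1.5418

SE(b_1) = s/√Sₓₓ = 86.64/√17534 = 0.654302.
t = -1.0088 / 0.654302 = -1.5418.
df = n − 2 = 23.
One-sided p ≈ 0.0684, which is ≥ 0.01, so fail to reject H₀.
The data do not give significant evidence that the true slope on weekly training distance is negative.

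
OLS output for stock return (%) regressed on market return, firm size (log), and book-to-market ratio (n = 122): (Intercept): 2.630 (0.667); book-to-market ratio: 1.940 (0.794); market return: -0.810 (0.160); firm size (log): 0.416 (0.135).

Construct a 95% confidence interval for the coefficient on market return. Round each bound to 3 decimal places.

(-1.127, -0.493)

Read off: b = -0.810, SE = 0.160 for market return.
df = n − k − 1 = 122 − 3 − 1 = 118.
t* = t_{0.025, 118} = 1.980272.
Margin = t* × SE = 1.980272 × 0.160 = 0.31684.
CI: -0.810 ± 0.31684 → (-1.127, -0.493).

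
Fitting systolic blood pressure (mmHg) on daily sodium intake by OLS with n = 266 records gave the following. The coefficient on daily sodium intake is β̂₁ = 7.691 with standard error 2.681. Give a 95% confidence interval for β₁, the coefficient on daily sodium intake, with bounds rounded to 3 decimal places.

(2.412, 12.970)

df = n − 2 = 266 − 2 = 264.
t* = t_{0.025, 264} = 1.96899.
Margin = t* × SE = 1.96899 × 2.681 = 5.27886.
CI: 7.691 ± 5.27886 → (2.412, 12.970).
With 95% confidence, each one-unit increase in daily sodium intake is associated with a change of between 2.412 and 12.970 mmHg in systolic blood pressure.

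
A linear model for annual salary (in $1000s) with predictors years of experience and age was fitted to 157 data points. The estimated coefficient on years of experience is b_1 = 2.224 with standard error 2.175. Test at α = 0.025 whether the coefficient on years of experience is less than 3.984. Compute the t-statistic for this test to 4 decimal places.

t = -0.8092

H₀: β₁ = 3.984 vs H₁: β₁ < 3.984.
t = (b_1 − β₁⁰)/SE = (2.224 − 3.984) / 2.175 = -0.8092.
df = n − k − 1 = 157 − 2 − 1 = 154.
One-sided p ≈ 0.2098, which is ≥ 0.025, so fail to reject H₀.
The data do not give significant evidence that the true slope on years of experience is below 3.984 $1000s per unit, holding the other predictors fixed.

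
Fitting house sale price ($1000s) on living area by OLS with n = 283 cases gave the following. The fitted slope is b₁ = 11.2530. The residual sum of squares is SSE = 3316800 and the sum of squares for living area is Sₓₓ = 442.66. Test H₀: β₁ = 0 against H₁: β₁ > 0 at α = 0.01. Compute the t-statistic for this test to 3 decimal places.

t = 2.179

MSE = SSE/(n − 2) = 3316800/281 = 11803.6.
SE(b₁) = √(MSE/Sₓₓ) = √(11803.6/442.66) = 5.16382.
t = 11.2530 / 5.16382 = 2.179.
df = n − 2 = 281.
One-sided p ≈ 0.0151, which is ≥ 0.01, so fail to reject H₀.
The data do not give significant evidence that the true slope on living area is positive.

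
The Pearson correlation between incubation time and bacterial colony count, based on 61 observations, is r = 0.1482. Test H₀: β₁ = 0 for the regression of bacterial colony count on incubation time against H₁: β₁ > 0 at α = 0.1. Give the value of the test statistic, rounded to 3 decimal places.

t = 1.151

t = r·√(n − 2)/√(1 − r²) = 0.1482·√59/√0.978037 = 1.151.
df = n − 2 = 59.
One-sided p ≈ 0.1272, which is ≥ 0.1, so fail to reject H₀.
The data do not give significant evidence of a linear association between incubation time and bacterial colony count.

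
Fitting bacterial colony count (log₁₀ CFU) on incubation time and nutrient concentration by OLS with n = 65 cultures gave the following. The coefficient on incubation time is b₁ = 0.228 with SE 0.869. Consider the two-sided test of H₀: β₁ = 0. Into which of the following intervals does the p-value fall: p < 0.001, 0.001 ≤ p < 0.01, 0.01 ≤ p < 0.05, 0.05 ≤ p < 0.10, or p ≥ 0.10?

t = 0.228 / 0.869 = 0.262.
df = n − k − 1 = 65 − 2 − 1 = 62.
Two-sided p = 2·P(T_{62} > |t|) ≈ 0.7939.
So p ≥ 0.10.

p ≥ 0.10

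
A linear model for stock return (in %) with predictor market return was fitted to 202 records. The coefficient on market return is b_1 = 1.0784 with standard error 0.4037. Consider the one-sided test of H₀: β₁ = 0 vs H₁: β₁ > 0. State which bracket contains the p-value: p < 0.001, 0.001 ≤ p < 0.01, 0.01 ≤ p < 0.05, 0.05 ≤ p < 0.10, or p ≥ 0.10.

0.001 ≤ p < 0.01

t = 1.0784 / 0.4037 = 2.671.
df = n − 2 = 202 − 2 = 200.
One-sided p = P(T_{200} > t) ≈ 0.0041.
So 0.001 ≤ p < 0.01.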